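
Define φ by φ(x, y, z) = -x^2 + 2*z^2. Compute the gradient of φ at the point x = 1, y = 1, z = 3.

∂φ/∂x = -2*x
∂φ/∂y = 0
∂φ/∂z = 4*z
∇φ = (-2*x, 0, 4*z)
At (1, 1, 3): (-2, 0, 12).

(-2, 0, 12)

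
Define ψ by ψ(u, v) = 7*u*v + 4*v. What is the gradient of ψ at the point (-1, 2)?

∂ψ/∂u = 7*v
∂ψ/∂v = 7*u + 4
∇ψ = (7*v, 7*u + 4)
At (-1, 2): (14, -3).

(14, -3)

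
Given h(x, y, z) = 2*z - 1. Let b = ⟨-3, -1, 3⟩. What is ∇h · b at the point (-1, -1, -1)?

6

∂h/∂x = 0
∂h/∂y = 0
∂h/∂z = 2
∇h at (-1, -1, -1) = (0, 0, 2)
∇h · b = (0)(-3) + (0)(-1) + (2)(3) = 6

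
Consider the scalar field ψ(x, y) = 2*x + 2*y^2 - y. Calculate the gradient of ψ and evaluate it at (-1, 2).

∂ψ/∂x = 2
∂ψ/∂y = 4*y - 1
∇ψ = (2, 4*y - 1)
At (-1, 2): (2, 7).

(2, 7)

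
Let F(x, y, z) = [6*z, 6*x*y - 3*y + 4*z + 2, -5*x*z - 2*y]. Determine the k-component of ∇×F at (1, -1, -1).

(∇×F)_3 = ∂F₂/∂x − ∂F₁/∂y
= 6*y − (0)
= 6*y
At (1, -1, -1): -6.

-6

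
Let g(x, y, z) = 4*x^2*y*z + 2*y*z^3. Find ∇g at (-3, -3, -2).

∂g/∂x = 8*x*y*z
∂g/∂y = 4*x^2*z + 2*z^3
∂g/∂z = 4*x^2*y + 6*y*z^2
∇g = (8*x*y*z, 4*x^2*z + 2*z^3, 4*x^2*y + 6*y*z^2)
At (-3, -3, -2): (-144, -88, -180).

(-144, -88, -180)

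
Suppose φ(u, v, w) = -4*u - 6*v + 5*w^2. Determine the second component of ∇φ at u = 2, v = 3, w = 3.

(∇φ)_2 = ∂φ/∂v = -6
At (2, 3, 3): -6.

-6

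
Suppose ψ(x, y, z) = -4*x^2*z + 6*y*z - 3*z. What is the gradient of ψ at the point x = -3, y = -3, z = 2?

∂ψ/∂x = -8*x*z
∂ψ/∂y = 6*z
∂ψ/∂z = -4*x^2 + 6*y - 3
∇ψ = (-8*x*z, 6*z, -4*x^2 + 6*y - 3)
At (-3, -3, 2): (48, 12, -57).

(48, 12, -57)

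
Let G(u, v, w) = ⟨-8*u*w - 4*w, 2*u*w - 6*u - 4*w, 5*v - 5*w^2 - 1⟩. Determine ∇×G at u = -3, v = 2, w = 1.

(15, 20, -4)

(∇×G)₁ = ∂G₃/∂v − ∂G₂/∂w = -2*u + 9
(∇×G)₂ = ∂G₁/∂w − ∂G₃/∂u = -8*u - 4
(∇×G)₃ = ∂G₂/∂u − ∂G₁/∂v = 2*w - 6
∇×G = (-2*u + 9, -8*u - 4, 2*w - 6)
At (-3, 2, 1): (15, 20, -4).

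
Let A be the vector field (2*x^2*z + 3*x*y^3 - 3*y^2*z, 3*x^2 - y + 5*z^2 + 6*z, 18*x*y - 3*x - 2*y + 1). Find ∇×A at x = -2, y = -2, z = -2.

(∇×A)₁ = ∂A₃/∂y − ∂A₂/∂z = 18*x - 10*z - 8
(∇×A)₂ = ∂A₁/∂z − ∂A₃/∂x = 2*x^2 - 3*y^2 - 18*y + 3
(∇×A)₃ = ∂A₂/∂x − ∂A₁/∂y = -9*x*y^2 + 6*x + 6*y*z
∇×A = (18*x - 10*z - 8, 2*x^2 - 3*y^2 - 18*y + 3, -9*x*y^2 + 6*x + 6*y*z)
At (-2, -2, -2): (-24, 35, 84).

(-24, 35, 84)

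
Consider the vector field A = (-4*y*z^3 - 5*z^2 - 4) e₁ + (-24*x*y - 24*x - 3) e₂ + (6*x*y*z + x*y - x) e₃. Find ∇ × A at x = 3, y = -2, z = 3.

(57, 225, 132)

(∇×A)₁ = ∂A₃/∂y − ∂A₂/∂z = 6*x*z + x
(∇×A)₂ = ∂A₁/∂z − ∂A₃/∂x = -12*y*z^2 - 6*y*z - y - 10*z + 1
(∇×A)₃ = ∂A₂/∂x − ∂A₁/∂y = -24*y + 4*z^3 - 24
∇×A = (6*x*z + x, -12*y*z^2 - 6*y*z - y - 10*z + 1, -24*y + 4*z^3 - 24)
At (3, -2, 3): (57, 225, 132).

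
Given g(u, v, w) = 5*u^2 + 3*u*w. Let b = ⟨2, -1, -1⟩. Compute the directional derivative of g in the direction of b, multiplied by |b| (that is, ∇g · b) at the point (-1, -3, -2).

∂g/∂u = 10*u + 3*w
∂g/∂v = 0
∂g/∂w = 3*u
∇g at (-1, -3, -2) = (-16, 0, -3)
∇g · b = (-16)(2) + (0)(-1) + (-3)(-1) = -29

-29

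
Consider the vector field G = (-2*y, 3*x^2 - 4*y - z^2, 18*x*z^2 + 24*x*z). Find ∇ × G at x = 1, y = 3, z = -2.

(-4, -24, 8)

(∇×G)₁ = ∂G₃/∂y − ∂G₂/∂z = 2*z
(∇×G)₂ = ∂G₁/∂z − ∂G₃/∂x = -18*z^2 - 24*z
(∇×G)₃ = ∂G₂/∂x − ∂G₁/∂y = 6*x + 2
∇×G = (2*z, -18*z^2 - 24*z, 6*x + 2)
At (1, 3, -2): (-4, -24, 8).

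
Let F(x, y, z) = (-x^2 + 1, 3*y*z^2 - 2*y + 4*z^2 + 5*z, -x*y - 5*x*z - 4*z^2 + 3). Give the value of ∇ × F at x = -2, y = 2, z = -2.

(37, -8, 0)

(∇×F)₁ = ∂F₃/∂y − ∂F₂/∂z = -x - 6*y*z - 8*z - 5
(∇×F)₂ = ∂F₁/∂z − ∂F₃/∂x = y + 5*z
(∇×F)₃ = ∂F₂/∂x − ∂F₁/∂y = 0
∇×F = (-x - 6*y*z - 8*z - 5, y + 5*z, 0)
At (-2, 2, -2): (37, -8, 0).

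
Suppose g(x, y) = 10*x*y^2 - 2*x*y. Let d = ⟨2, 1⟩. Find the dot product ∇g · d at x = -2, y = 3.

∂g/∂x = 10*y^2 - 2*y
∂g/∂y = 20*x*y - 2*x
∇g at (-2, 3) = (84, -116)
∇g · d = (84)(2) + (-116)(1) = 52

52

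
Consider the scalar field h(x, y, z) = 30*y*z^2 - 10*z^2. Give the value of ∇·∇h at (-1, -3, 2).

∂²h/∂x² = 0
∂²h/∂y² = 0
∂²h/∂z² = 20*(3*y - 1)
∇²h = 60*y - 20
At (-1, -3, 2): -200.

-200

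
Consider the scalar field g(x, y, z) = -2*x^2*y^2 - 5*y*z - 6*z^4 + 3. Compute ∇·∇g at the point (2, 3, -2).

-340

∂²g/∂x² = -4*y^2
∂²g/∂y² = -4*x^2
∂²g/∂z² = -72*z^2
∇²g = -4*x^2 - 4*y^2 - 72*z^2
At (2, 3, -2): -340.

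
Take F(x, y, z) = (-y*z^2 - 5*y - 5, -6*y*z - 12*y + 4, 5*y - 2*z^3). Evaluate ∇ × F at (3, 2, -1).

(17, 4, 6)

(∇×F)₁ = ∂F₃/∂y − ∂F₂/∂z = 6*y + 5
(∇×F)₂ = ∂F₁/∂z − ∂F₃/∂x = -2*y*z
(∇×F)₃ = ∂F₂/∂x − ∂F₁/∂y = z^2 + 5
∇×F = (6*y + 5, -2*y*z, z^2 + 5)
At (3, 2, -1): (17, 4, 6).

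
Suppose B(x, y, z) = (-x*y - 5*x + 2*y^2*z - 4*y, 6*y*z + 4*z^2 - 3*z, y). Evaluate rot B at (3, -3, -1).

(∇×B)₁ = ∂B₃/∂y − ∂B₂/∂z = -6*y - 8*z + 4
(∇×B)₂ = ∂B₁/∂z − ∂B₃/∂x = 2*y^2
(∇×B)₃ = ∂B₂/∂x − ∂B₁/∂y = x - 4*y*z + 4
∇×B = (-6*y - 8*z + 4, 2*y^2, x - 4*y*z + 4)
At (3, -3, -1): (30, 18, -5).

(30, 18, -5)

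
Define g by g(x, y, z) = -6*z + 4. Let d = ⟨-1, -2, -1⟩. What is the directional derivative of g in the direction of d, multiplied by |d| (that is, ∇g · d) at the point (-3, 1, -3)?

6

∂g/∂x = 0
∂g/∂y = 0
∂g/∂z = -6
∇g at (-3, 1, -3) = (0, 0, -6)
∇g · d = (0)(-1) + (0)(-2) + (-6)(-1) = 6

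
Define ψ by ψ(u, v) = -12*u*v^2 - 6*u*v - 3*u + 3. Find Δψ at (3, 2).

∂²ψ/∂u² = 0
∂²ψ/∂v² = -24*u
∇²ψ = -24*u
At (3, 2): -72.

-72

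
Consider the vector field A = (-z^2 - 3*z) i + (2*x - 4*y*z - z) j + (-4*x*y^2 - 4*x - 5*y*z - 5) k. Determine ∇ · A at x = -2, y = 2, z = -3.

∂A₁/∂x = 0
∂A₂/∂y = -4*z
∂A₃/∂z = -5*y
∇·A = -5*y - 4*z
At (-2, 2, -3): 2.

2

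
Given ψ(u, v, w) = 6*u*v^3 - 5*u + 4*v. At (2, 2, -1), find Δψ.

144

∂²ψ/∂u² = 0
∂²ψ/∂v² = 36*u*v
∂²ψ/∂w² = 0
∇²ψ = 36*u*v
At (2, 2, -1): 144.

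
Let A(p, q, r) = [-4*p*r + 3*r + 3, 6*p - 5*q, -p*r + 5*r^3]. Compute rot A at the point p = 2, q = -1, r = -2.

(0, -7, 6)

(∇×A)₁ = ∂A₃/∂q − ∂A₂/∂r = 0
(∇×A)₂ = ∂A₁/∂r − ∂A₃/∂p = -4*p + r + 3
(∇×A)₃ = ∂A₂/∂p − ∂A₁/∂q = 6
∇×A = (0, -4*p + r + 3, 6)
At (2, -1, -2): (0, -7, 6).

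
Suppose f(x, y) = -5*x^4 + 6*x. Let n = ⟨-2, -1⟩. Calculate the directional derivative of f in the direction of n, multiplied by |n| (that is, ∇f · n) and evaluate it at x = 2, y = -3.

∂f/∂x = -20*x^3 + 6
∂f/∂y = 0
∇f at (2, -3) = (-154, 0)
∇f · n = (-154)(-2) + (0)(-1) = 308

308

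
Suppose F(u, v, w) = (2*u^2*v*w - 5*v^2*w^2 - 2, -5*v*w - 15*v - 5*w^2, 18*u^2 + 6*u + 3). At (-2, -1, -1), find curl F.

(-15, 68, -2)

(∇×F)₁ = ∂F₃/∂v − ∂F₂/∂w = 5*v + 10*w
(∇×F)₂ = ∂F₁/∂w − ∂F₃/∂u = 2*u^2*v - 36*u - 10*v^2*w - 6
(∇×F)₃ = ∂F₂/∂u − ∂F₁/∂v = -2*u^2*w + 10*v*w^2
∇×F = (5*v + 10*w, 2*u^2*v - 36*u - 10*v^2*w - 6, -2*u^2*w + 10*v*w^2)
At (-2, -1, -1): (-15, 68, -2).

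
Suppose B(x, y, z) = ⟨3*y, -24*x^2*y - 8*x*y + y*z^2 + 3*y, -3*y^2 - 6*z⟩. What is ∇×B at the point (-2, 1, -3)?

(0, 0, 85)

(∇×B)₁ = ∂B₃/∂y − ∂B₂/∂z = -2*y*z - 6*y
(∇×B)₂ = ∂B₁/∂z − ∂B₃/∂x = 0
(∇×B)₃ = ∂B₂/∂x − ∂B₁/∂y = -48*x*y - 8*y - 3
∇×B = (-2*y*z - 6*y, 0, -48*x*y - 8*y - 3)
At (-2, 1, -3): (0, 0, 85).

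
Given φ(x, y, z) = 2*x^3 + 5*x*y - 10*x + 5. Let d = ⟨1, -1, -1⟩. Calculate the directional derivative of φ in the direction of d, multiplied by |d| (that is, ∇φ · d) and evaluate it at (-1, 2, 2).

∂φ/∂x = 6*x^2 + 5*y - 10
∂φ/∂y = 5*x
∂φ/∂z = 0
∇φ at (-1, 2, 2) = (6, -5, 0)
∇φ · d = (6)(1) + (-5)(-1) + (0)(-1) = 11

11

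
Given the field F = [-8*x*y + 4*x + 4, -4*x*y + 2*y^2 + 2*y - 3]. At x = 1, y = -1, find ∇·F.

6

∂F₁/∂x = -8*y + 4
∂F₂/∂y = -4*x + 4*y + 2
∇·F = -4*x - 4*y + 6
At (1, -1): 6.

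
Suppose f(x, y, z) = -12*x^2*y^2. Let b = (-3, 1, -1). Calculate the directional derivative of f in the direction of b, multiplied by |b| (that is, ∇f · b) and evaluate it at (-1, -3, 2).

-576

∂f/∂x = -24*x*y^2
∂f/∂y = -24*x^2*y
∂f/∂z = 0
∇f at (-1, -3, 2) = (216, 72, 0)
∇f · b = (216)(-3) + (72)(1) + (0)(-1) = -576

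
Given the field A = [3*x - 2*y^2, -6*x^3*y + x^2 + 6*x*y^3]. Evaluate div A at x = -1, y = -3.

-153

∂A₁/∂x = 3
∂A₂/∂y = -6*x^3 + 18*x*y^2
∇·A = -6*x^3 + 18*x*y^2 + 3
At (-1, -3): -153.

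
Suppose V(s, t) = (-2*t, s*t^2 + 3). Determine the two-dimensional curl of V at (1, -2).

6

∂V₂/∂s = t^2
∂V₁/∂t = -2
Scalar curl = t^2 + 2
At (1, -2): 6.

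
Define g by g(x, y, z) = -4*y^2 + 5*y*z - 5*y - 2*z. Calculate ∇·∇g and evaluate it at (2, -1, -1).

-8

∂²g/∂x² = 0
∂²g/∂y² = -8
∂²g/∂z² = 0
∇²g = -8
At (2, -1, -1): -8.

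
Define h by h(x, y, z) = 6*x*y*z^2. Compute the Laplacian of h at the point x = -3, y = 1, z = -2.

∂²h/∂x² = 0
∂²h/∂y² = 0
∂²h/∂z² = 12*x*y
∇²h = 12*x*y
At (-3, 1, -2): -36.

-36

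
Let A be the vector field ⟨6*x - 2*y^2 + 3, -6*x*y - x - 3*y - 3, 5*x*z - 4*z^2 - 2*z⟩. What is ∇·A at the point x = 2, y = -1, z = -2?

∂A₁/∂x = 6
∂A₂/∂y = -6*x - 3
∂A₃/∂z = 5*x - 8*z - 2
∇·A = -x - 8*z + 1
At (2, -1, -2): 15.

15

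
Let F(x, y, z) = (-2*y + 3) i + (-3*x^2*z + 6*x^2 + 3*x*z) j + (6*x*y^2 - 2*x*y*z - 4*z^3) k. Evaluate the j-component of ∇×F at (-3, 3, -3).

-72

(∇×F)_2 = ∂F₁/∂z − ∂F₃/∂x
= 0 − (6*y^2 - 2*y*z)
= -6*y^2 + 2*y*z
At (-3, 3, -3): -72.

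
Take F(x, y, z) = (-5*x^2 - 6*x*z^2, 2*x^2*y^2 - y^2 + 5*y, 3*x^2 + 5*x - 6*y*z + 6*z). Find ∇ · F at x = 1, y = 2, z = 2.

-31

∂F₁/∂x = -10*x - 6*z^2
∂F₂/∂y = 4*x^2*y - 2*y + 5
∂F₃/∂z = -6*y + 6
∇·F = 4*x^2*y - 10*x - 8*y - 6*z^2 + 11
At (1, 2, 2): -31.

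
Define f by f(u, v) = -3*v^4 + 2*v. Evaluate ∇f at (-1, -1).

∂f/∂u = 0
∂f/∂v = -12*v^3 + 2
∇f = (0, -12*v^3 + 2)
At (-1, -1): (0, 14).

(0, 14)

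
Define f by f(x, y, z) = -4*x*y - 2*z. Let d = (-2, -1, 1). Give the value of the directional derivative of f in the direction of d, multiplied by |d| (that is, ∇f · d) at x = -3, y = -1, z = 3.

-22

∂f/∂x = -4*y
∂f/∂y = -4*x
∂f/∂z = -2
∇f at (-3, -1, 3) = (4, 12, -2)
∇f · d = (4)(-2) + (12)(-1) + (-2)(1) = -22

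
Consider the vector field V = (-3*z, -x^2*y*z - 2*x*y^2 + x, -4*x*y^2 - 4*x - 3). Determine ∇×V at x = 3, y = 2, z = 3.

(-30, 17, -43)

(∇×V)₁ = ∂V₃/∂y − ∂V₂/∂z = x^2*y - 8*x*y
(∇×V)₂ = ∂V₁/∂z − ∂V₃/∂x = 4*y^2 + 1
(∇×V)₃ = ∂V₂/∂x − ∂V₁/∂y = -2*x*y*z - 2*y^2 + 1
∇×V = (x^2*y - 8*x*y, 4*y^2 + 1, -2*x*y*z - 2*y^2 + 1)
At (3, 2, 3): (-30, 17, -43).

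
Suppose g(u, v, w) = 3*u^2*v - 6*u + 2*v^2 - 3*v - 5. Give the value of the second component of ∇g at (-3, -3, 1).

12

(∇g)_2 = ∂g/∂v = 3*u^2 + 4*v - 3
At (-3, -3, 1): 12.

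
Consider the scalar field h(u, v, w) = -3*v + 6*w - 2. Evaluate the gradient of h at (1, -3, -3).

(0, -3, 6)

∂h/∂u = 0
∂h/∂v = -3
∂h/∂w = 6
∇h = (0, -3, 6)
At (1, -3, -3): (0, -3, 6).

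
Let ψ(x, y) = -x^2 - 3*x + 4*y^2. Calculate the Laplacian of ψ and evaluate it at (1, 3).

∂²ψ/∂x² = -2
∂²ψ/∂y² = 8
∇²ψ = 6
At (1, 3): 6.

6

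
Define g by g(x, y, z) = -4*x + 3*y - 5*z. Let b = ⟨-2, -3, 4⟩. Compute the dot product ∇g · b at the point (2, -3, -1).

∂g/∂x = -4
∂g/∂y = 3
∂g/∂z = -5
∇g at (2, -3, -1) = (-4, 3, -5)
∇g · b = (-4)(-2) + (3)(-3) + (-5)(4) = -21

-21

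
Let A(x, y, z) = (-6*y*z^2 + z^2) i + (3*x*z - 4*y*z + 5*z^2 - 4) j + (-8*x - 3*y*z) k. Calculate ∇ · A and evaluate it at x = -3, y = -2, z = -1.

∂A₁/∂x = 0
∂A₂/∂y = -4*z
∂A₃/∂z = -3*y
∇·A = -3*y - 4*z
At (-3, -2, -1): 10.

10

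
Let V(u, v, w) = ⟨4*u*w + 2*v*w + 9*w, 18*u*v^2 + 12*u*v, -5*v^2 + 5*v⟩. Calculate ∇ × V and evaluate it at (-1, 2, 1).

(∇×V)₁ = ∂V₃/∂v − ∂V₂/∂w = -10*v + 5
(∇×V)₂ = ∂V₁/∂w − ∂V₃/∂u = 4*u + 2*v + 9
(∇×V)₃ = ∂V₂/∂u − ∂V₁/∂v = 18*v^2 + 12*v - 2*w
∇×V = (-10*v + 5, 4*u + 2*v + 9, 18*v^2 + 12*v - 2*w)
At (-1, 2, 1): (-15, 9, 94).

(-15, 9, 94)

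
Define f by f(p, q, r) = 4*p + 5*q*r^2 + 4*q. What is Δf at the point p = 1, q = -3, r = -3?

-30

∂²f/∂p² = 0
∂²f/∂q² = 0
∂²f/∂r² = 10*q
∇²f = 10*q
At (1, -3, -3): -30.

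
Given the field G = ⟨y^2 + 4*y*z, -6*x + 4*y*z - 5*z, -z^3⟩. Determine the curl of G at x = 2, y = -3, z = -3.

(17, -12, 12)

(∇×G)₁ = ∂G₃/∂y − ∂G₂/∂z = -4*y + 5
(∇×G)₂ = ∂G₁/∂z − ∂G₃/∂x = 4*y
(∇×G)₃ = ∂G₂/∂x − ∂G₁/∂y = -2*y - 4*z - 6
∇×G = (-4*y + 5, 4*y, -2*y - 4*z - 6)
At (2, -3, -3): (17, -12, 12).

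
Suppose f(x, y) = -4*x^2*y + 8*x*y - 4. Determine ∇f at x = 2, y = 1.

(-8, 0)

∂f/∂x = -8*x*y + 8*y
∂f/∂y = -4*x^2 + 8*x
∇f = (-8*x*y + 8*y, -4*x^2 + 8*x)
At (2, 1): (-8, 0).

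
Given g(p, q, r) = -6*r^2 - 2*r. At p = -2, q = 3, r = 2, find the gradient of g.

∂g/∂p = 0
∂g/∂q = 0
∂g/∂r = -12*r - 2
∇g = (0, 0, -12*r - 2)
At (-2, 3, 2): (0, 0, -26).

(0, 0, -26)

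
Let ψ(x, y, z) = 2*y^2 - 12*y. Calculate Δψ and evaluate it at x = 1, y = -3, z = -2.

∂²ψ/∂x² = 0
∂²ψ/∂y² = 4
∂²ψ/∂z² = 0
∇²ψ = 4
At (1, -3, -2): 4.

4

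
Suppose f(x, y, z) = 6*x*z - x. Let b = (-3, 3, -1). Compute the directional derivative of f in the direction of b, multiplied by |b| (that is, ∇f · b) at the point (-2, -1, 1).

∂f/∂x = 6*z - 1
∂f/∂y = 0
∂f/∂z = 6*x
∇f at (-2, -1, 1) = (5, 0, -12)
∇f · b = (5)(-3) + (0)(3) + (-12)(-1) = -3

-3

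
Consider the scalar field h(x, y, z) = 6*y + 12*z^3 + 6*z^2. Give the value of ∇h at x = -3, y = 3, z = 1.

(0, 6, 48)

∂h/∂x = 0
∂h/∂y = 6
∂h/∂z = 36*z^2 + 12*z
∇h = (0, 6, 36*z^2 + 12*z)
At (-3, 3, 1): (0, 6, 48).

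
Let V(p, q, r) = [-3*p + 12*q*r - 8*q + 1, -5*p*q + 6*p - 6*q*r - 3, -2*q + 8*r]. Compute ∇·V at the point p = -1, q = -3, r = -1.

∂V₁/∂p = -3
∂V₂/∂q = -5*p - 6*r
∂V₃/∂r = 8
∇·V = -5*p - 6*r + 5
At (-1, -3, -1): 16.

16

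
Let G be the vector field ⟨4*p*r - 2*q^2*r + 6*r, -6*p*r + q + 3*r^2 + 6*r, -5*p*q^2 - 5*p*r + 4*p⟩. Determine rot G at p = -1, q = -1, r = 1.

(-28, 6, -10)

(∇×G)₁ = ∂G₃/∂q − ∂G₂/∂r = -10*p*q + 6*p - 6*r - 6
(∇×G)₂ = ∂G₁/∂r − ∂G₃/∂p = 4*p + 3*q^2 + 5*r + 2
(∇×G)₃ = ∂G₂/∂p − ∂G₁/∂q = 4*q*r - 6*r
∇×G = (-10*p*q + 6*p - 6*r - 6, 4*p + 3*q^2 + 5*r + 2, 4*q*r - 6*r)
At (-1, -1, 1): (-28, 6, -10).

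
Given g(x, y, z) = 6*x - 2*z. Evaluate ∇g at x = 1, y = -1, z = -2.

(6, 0, -2)

∂g/∂x = 6
∂g/∂y = 0
∂g/∂z = -2
∇g = (6, 0, -2)
At (1, -1, -2): (6, 0, -2).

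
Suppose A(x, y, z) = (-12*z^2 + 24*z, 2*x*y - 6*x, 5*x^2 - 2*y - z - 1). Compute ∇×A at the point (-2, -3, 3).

(-2, -28, -12)

(∇×A)₁ = ∂A₃/∂y − ∂A₂/∂z = -2
(∇×A)₂ = ∂A₁/∂z − ∂A₃/∂x = -10*x - 24*z + 24
(∇×A)₃ = ∂A₂/∂x − ∂A₁/∂y = 2*y - 6
∇×A = (-2, -10*x - 24*z + 24, 2*y - 6)
At (-2, -3, 3): (-2, -28, -12).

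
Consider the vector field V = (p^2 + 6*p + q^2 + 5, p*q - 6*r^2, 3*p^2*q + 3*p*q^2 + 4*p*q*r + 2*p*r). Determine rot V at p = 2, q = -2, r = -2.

(∇×V)₁ = ∂V₃/∂q − ∂V₂/∂r = 3*p^2 + 6*p*q + 4*p*r + 12*r
(∇×V)₂ = ∂V₁/∂r − ∂V₃/∂p = -6*p*q - 3*q^2 - 4*q*r - 2*r
(∇×V)₃ = ∂V₂/∂p − ∂V₁/∂q = -q
∇×V = (3*p^2 + 6*p*q + 4*p*r + 12*r, -6*p*q - 3*q^2 - 4*q*r - 2*r, -q)
At (2, -2, -2): (-52, 0, 2).

(-52, 0, 2)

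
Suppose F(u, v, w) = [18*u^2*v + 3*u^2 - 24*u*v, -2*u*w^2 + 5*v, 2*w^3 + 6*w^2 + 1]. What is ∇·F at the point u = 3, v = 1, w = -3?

125

∂F₁/∂u = 36*u*v + 6*u - 24*v
∂F₂/∂v = 5
∂F₃/∂w = 6*w^2 + 12*w
∇·F = 36*u*v + 6*u - 24*v + 6*w^2 + 12*w + 5
At (3, 1, -3): 125.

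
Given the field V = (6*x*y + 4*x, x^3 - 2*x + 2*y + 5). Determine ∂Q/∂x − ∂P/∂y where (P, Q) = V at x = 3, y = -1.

∂V₂/∂x = 3*x^2 - 2
∂V₁/∂y = 6*x
Scalar curl = 3*x^2 - 6*x - 2
At (3, -1): 7.

7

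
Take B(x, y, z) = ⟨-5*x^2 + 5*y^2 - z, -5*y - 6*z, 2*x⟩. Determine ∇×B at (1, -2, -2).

(6, -3, 20)

(∇×B)₁ = ∂B₃/∂y − ∂B₂/∂z = 6
(∇×B)₂ = ∂B₁/∂z − ∂B₃/∂x = -3
(∇×B)₃ = ∂B₂/∂x − ∂B₁/∂y = -10*y
∇×B = (6, -3, -10*y)
At (1, -2, -2): (6, -3, 20).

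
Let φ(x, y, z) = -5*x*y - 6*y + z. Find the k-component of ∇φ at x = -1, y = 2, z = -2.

(∇φ)_3 = ∂φ/∂z = 1
At (-1, 2, -2): 1.

1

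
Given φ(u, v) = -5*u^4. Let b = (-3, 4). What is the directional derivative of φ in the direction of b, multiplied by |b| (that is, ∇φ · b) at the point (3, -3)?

1620

∂φ/∂u = -20*u^3
∂φ/∂v = 0
∇φ at (3, -3) = (-540, 0)
∇φ · b = (-540)(-3) + (0)(4) = 1620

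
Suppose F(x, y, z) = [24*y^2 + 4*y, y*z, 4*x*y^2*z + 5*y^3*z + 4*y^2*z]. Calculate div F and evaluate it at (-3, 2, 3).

∂F₁/∂x = 0
∂F₂/∂y = z
∂F₃/∂z = 4*x*y^2 + 5*y^3 + 4*y^2
∇·F = 4*x*y^2 + 5*y^3 + 4*y^2 + z
At (-3, 2, 3): 11.

11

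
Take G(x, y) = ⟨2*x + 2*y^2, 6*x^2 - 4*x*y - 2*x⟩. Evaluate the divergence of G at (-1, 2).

6

∂G₁/∂x = 2
∂G₂/∂y = -4*x
∇·G = -4*x + 2
At (-1, 2): 6.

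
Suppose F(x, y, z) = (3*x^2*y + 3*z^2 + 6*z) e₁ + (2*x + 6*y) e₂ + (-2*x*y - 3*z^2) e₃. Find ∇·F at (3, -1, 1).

∂F₁/∂x = 6*x*y
∂F₂/∂y = 6
∂F₃/∂z = -6*z
∇·F = 6*x*y - 6*z + 6
At (3, -1, 1): -18.

-18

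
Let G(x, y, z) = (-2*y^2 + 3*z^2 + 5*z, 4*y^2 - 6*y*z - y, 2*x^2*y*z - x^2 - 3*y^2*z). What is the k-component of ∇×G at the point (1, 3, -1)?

12

(∇×G)_3 = ∂G₂/∂x − ∂G₁/∂y
= 0 − (-4*y)
= 4*y
At (1, 3, -1): 12.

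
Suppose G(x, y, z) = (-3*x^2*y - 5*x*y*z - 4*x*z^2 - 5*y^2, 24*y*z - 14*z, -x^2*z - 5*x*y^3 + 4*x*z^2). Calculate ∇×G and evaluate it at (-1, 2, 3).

(∇×G)₁ = ∂G₃/∂y − ∂G₂/∂z = -15*x*y^2 - 24*y + 14
(∇×G)₂ = ∂G₁/∂z − ∂G₃/∂x = -5*x*y - 6*x*z + 5*y^3 - 4*z^2
(∇×G)₃ = ∂G₂/∂x − ∂G₁/∂y = 3*x^2 + 5*x*z + 10*y
∇×G = (-15*x*y^2 - 24*y + 14, -5*x*y - 6*x*z + 5*y^3 - 4*z^2, 3*x^2 + 5*x*z + 10*y)
At (-1, 2, 3): (26, 32, 8).

(26, 32, 8)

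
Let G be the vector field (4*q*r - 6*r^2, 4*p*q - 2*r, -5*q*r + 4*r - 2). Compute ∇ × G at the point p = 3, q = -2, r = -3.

(∇×G)₁ = ∂G₃/∂q − ∂G₂/∂r = -5*r + 2
(∇×G)₂ = ∂G₁/∂r − ∂G₃/∂p = 4*q - 12*r
(∇×G)₃ = ∂G₂/∂p − ∂G₁/∂q = 4*q - 4*r
∇×G = (-5*r + 2, 4*q - 12*r, 4*q - 4*r)
At (3, -2, -3): (17, 28, 4).

(17, 28, 4)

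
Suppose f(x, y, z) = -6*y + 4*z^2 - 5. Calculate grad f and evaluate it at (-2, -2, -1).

(0, -6, -8)

∂f/∂x = 0
∂f/∂y = -6
∂f/∂z = 8*z
∇f = (0, -6, 8*z)
At (-2, -2, -1): (0, -6, -8).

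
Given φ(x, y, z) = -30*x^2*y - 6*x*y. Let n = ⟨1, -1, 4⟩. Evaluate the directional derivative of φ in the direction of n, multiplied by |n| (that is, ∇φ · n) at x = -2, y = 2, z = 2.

336

∂φ/∂x = -60*x*y - 6*y
∂φ/∂y = -30*x^2 - 6*x
∂φ/∂z = 0
∇φ at (-2, 2, 2) = (228, -108, 0)
∇φ · n = (228)(1) + (-108)(-1) + (0)(4) = 336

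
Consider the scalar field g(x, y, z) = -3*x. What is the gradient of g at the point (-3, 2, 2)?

(-3, 0, 0)

∂g/∂x = -3
∂g/∂y = 0
∂g/∂z = 0
∇g = (-3, 0, 0)
At (-3, 2, 2): (-3, 0, 0).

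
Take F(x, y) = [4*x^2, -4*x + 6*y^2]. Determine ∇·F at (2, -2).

∂F₁/∂x = 8*x
∂F₂/∂y = 12*y
∇·F = 8*x + 12*y
At (2, -2): -8.

-8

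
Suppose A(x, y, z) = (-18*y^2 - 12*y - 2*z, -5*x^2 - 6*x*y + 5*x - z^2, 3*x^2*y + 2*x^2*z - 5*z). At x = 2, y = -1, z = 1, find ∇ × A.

(∇×A)₁ = ∂A₃/∂y − ∂A₂/∂z = 3*x^2 + 2*z
(∇×A)₂ = ∂A₁/∂z − ∂A₃/∂x = -6*x*y - 4*x*z - 2
(∇×A)₃ = ∂A₂/∂x − ∂A₁/∂y = -10*x + 30*y + 17
∇×A = (3*x^2 + 2*z, -6*x*y - 4*x*z - 2, -10*x + 30*y + 17)
At (2, -1, 1): (14, 2, -33).

(14, 2, -33)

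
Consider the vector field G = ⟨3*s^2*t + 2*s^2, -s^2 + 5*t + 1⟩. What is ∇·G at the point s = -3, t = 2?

-43

∂G₁/∂s = 6*s*t + 4*s
∂G₂/∂t = 5
∇·G = 6*s*t + 4*s + 5
At (-3, 2): -43.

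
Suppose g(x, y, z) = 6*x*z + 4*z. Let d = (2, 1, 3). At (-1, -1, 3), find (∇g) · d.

30

∂g/∂x = 6*z
∂g/∂y = 0
∂g/∂z = 6*x + 4
∇g at (-1, -1, 3) = (18, 0, -2)
∇g · d = (18)(2) + (0)(1) + (-2)(3) = 30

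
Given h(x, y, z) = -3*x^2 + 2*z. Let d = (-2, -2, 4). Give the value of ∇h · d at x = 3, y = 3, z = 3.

∂h/∂x = -6*x
∂h/∂y = 0
∂h/∂z = 2
∇h at (3, 3, 3) = (-18, 0, 2)
∇h · d = (-18)(-2) + (0)(-2) + (2)(4) = 44

44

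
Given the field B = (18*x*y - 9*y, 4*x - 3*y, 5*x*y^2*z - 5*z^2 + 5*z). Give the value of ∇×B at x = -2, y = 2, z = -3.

(∇×B)₁ = ∂B₃/∂y − ∂B₂/∂z = 10*x*y*z
(∇×B)₂ = ∂B₁/∂z − ∂B₃/∂x = -5*y^2*z
(∇×B)₃ = ∂B₂/∂x − ∂B₁/∂y = -18*x + 13
∇×B = (10*x*y*z, -5*y^2*z, -18*x + 13)
At (-2, 2, -3): (120, 60, 49).

(120, 60, 49)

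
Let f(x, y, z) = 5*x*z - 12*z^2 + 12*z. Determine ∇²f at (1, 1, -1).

-24

∂²f/∂x² = 0
∂²f/∂y² = 0
∂²f/∂z² = -24
∇²f = -24
At (1, 1, -1): -24.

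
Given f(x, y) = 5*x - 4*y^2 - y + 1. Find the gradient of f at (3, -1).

(5, 7)

∂f/∂x = 5
∂f/∂y = -8*y - 1
∇f = (5, -8*y - 1)
At (3, -1): (5, 7).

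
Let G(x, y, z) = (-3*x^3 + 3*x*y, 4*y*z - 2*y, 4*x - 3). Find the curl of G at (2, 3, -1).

(∇×G)₁ = ∂G₃/∂y − ∂G₂/∂z = -4*y
(∇×G)₂ = ∂G₁/∂z − ∂G₃/∂x = -4
(∇×G)₃ = ∂G₂/∂x − ∂G₁/∂y = -3*x
∇×G = (-4*y, -4, -3*x)
At (2, 3, -1): (-12, -4, -6).

(-12, -4, -6)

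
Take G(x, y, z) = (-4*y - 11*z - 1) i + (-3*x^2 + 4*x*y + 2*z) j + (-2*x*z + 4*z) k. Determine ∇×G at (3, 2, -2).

(∇×G)₁ = ∂G₃/∂y − ∂G₂/∂z = -2
(∇×G)₂ = ∂G₁/∂z − ∂G₃/∂x = 2*z - 11
(∇×G)₃ = ∂G₂/∂x − ∂G₁/∂y = -6*x + 4*y + 4
∇×G = (-2, 2*z - 11, -6*x + 4*y + 4)
At (3, 2, -2): (-2, -15, -6).

(-2, -15, -6)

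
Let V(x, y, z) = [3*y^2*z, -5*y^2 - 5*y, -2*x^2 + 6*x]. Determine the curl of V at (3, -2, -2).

(0, 18, -24)

(∇×V)₁ = ∂V₃/∂y − ∂V₂/∂z = 0
(∇×V)₂ = ∂V₁/∂z − ∂V₃/∂x = 4*x + 3*y^2 - 6
(∇×V)₃ = ∂V₂/∂x − ∂V₁/∂y = -6*y*z
∇×V = (0, 4*x + 3*y^2 - 6, -6*y*z)
At (3, -2, -2): (0, 18, -24).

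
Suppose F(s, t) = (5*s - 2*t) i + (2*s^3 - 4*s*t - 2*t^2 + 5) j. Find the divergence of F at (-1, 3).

-3

∂F₁/∂s = 5
∂F₂/∂t = -4*s - 4*t
∇·F = -4*s - 4*t + 5
At (-1, 3): -3.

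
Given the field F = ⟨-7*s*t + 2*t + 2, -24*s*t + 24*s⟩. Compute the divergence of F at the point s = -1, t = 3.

3

∂F₁/∂s = -7*t
∂F₂/∂t = -24*s
∇·F = -24*s - 7*t
At (-1, 3): 3.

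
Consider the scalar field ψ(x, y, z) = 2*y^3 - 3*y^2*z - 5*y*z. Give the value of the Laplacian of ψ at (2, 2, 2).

∂²ψ/∂x² = 0
∂²ψ/∂y² = 6*(2*y - z)
∂²ψ/∂z² = 0
∇²ψ = 12*y - 6*z
At (2, 2, 2): 12.

12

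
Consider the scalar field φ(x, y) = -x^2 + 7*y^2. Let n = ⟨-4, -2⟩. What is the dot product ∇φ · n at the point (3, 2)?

∂φ/∂x = -2*x
∂φ/∂y = 14*y
∇φ at (3, 2) = (-6, 28)
∇φ · n = (-6)(-4) + (28)(-2) = -32

-32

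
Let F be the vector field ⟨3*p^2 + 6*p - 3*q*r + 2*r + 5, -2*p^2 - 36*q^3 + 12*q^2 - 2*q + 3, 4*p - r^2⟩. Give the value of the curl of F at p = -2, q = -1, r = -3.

(0, 1, -1)

(∇×F)₁ = ∂F₃/∂q − ∂F₂/∂r = 0
(∇×F)₂ = ∂F₁/∂r − ∂F₃/∂p = -3*q - 2
(∇×F)₃ = ∂F₂/∂p − ∂F₁/∂q = -4*p + 3*r
∇×F = (0, -3*q - 2, -4*p + 3*r)
At (-2, -1, -3): (0, 1, -1).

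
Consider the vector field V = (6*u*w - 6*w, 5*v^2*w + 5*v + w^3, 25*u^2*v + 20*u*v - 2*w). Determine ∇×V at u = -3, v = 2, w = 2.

(133, 236, 0)

(∇×V)₁ = ∂V₃/∂v − ∂V₂/∂w = 25*u^2 + 20*u - 5*v^2 - 3*w^2
(∇×V)₂ = ∂V₁/∂w − ∂V₃/∂u = -50*u*v + 6*u - 20*v - 6
(∇×V)₃ = ∂V₂/∂u − ∂V₁/∂v = 0
∇×V = (25*u^2 + 20*u - 5*v^2 - 3*w^2, -50*u*v + 6*u - 20*v - 6, 0)
At (-3, 2, 2): (133, 236, 0).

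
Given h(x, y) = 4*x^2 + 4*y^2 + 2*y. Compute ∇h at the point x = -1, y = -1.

∂h/∂x = 8*x
∂h/∂y = 8*y + 2
∇h = (8*x, 8*y + 2)
At (-1, -1): (-8, -6).

(-8, -6)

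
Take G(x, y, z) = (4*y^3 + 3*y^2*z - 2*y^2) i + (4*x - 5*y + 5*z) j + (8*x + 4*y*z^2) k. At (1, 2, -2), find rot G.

(∇×G)₁ = ∂G₃/∂y − ∂G₂/∂z = 4*z^2 - 5
(∇×G)₂ = ∂G₁/∂z − ∂G₃/∂x = 3*y^2 - 8
(∇×G)₃ = ∂G₂/∂x − ∂G₁/∂y = -12*y^2 - 6*y*z + 4*y + 4
∇×G = (4*z^2 - 5, 3*y^2 - 8, -12*y^2 - 6*y*z + 4*y + 4)
At (1, 2, -2): (11, 4, -12).

(11, 4, -12)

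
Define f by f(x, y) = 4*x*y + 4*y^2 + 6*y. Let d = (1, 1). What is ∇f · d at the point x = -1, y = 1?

∂f/∂x = 4*y
∂f/∂y = 4*x + 8*y + 6
∇f at (-1, 1) = (4, 10)
∇f · d = (4)(1) + (10)(1) = 14

14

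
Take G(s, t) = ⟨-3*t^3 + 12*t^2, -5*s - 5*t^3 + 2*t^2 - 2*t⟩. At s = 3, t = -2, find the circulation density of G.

∂G₂/∂s = -5
∂G₁/∂t = -9*t^2 + 24*t
Scalar curl = 9*t^2 - 24*t - 5
At (3, -2): 79.

79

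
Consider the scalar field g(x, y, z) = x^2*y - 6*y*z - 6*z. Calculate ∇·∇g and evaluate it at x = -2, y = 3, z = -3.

∂²g/∂x² = 2*y
∂²g/∂y² = 0
∂²g/∂z² = 0
∇²g = 2*y
At (-2, 3, -3): 6.

6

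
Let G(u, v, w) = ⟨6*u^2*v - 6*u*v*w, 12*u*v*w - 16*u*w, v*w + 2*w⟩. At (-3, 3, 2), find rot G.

(∇×G)₁ = ∂G₃/∂v − ∂G₂/∂w = -12*u*v + 16*u + w
(∇×G)₂ = ∂G₁/∂w − ∂G₃/∂u = -6*u*v
(∇×G)₃ = ∂G₂/∂u − ∂G₁/∂v = -6*u^2 + 6*u*w + 12*v*w - 16*w
∇×G = (-12*u*v + 16*u + w, -6*u*v, -6*u^2 + 6*u*w + 12*v*w - 16*w)
At (-3, 3, 2): (62, 54, -50).

(62, 54, -50)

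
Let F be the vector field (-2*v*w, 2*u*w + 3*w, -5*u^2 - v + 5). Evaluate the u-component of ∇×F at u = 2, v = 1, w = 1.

-8

(∇×F)_1 = ∂F₃/∂v − ∂F₂/∂w
= -1 − (2*u + 3)
= -2*u - 4
At (2, 1, 1): -8.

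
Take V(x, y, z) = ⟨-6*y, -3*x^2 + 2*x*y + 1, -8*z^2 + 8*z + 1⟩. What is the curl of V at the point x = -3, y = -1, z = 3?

(0, 0, 22)

(∇×V)₁ = ∂V₃/∂y − ∂V₂/∂z = 0
(∇×V)₂ = ∂V₁/∂z − ∂V₃/∂x = 0
(∇×V)₃ = ∂V₂/∂x − ∂V₁/∂y = -6*x + 2*y + 6
∇×V = (0, 0, -6*x + 2*y + 6)
At (-3, -1, 3): (0, 0, 22).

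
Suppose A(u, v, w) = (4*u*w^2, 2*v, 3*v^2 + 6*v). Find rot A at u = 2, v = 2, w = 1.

(∇×A)₁ = ∂A₃/∂v − ∂A₂/∂w = 6*v + 6
(∇×A)₂ = ∂A₁/∂w − ∂A₃/∂u = 8*u*w
(∇×A)₃ = ∂A₂/∂u − ∂A₁/∂v = 0
∇×A = (6*v + 6, 8*u*w, 0)
At (2, 2, 1): (18, 16, 0).

(18, 16, 0)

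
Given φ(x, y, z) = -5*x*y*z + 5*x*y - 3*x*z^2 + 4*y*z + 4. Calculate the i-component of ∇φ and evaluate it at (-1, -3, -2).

(∇φ)_1 = ∂φ/∂x = -5*y*z + 5*y - 3*z^2
At (-1, -3, -2): -57.

-57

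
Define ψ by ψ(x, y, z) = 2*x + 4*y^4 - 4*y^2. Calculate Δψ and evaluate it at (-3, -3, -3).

∂²ψ/∂x² = 0
∂²ψ/∂y² = 8*(6*y^2 - 1)
∂²ψ/∂z² = 0
∇²ψ = 48*y^2 - 8
At (-3, -3, -3): 424.

424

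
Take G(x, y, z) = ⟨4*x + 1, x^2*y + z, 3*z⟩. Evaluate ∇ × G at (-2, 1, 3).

(∇×G)₁ = ∂G₃/∂y − ∂G₂/∂z = -1
(∇×G)₂ = ∂G₁/∂z − ∂G₃/∂x = 0
(∇×G)₃ = ∂G₂/∂x − ∂G₁/∂y = 2*x*y
∇×G = (-1, 0, 2*x*y)
At (-2, 1, 3): (-1, 0, -4).

(-1, 0, -4)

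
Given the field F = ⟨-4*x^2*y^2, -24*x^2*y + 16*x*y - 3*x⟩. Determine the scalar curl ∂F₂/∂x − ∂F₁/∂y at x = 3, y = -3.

∂F₂/∂x = -48*x*y + 16*y - 3
∂F₁/∂y = -8*x^2*y
Scalar curl = 8*x^2*y - 48*x*y + 16*y - 3
At (3, -3): 165.

165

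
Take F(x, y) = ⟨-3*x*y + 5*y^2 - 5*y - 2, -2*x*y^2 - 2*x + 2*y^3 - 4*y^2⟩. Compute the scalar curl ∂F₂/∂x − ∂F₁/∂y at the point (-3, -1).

∂F₂/∂x = -2*y^2 - 2
∂F₁/∂y = -3*x + 10*y - 5
Scalar curl = 3*x - 2*y^2 - 10*y + 3
At (-3, -1): 2.

2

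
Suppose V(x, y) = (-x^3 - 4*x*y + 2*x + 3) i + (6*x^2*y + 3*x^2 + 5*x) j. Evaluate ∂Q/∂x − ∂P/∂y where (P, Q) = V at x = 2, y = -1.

∂V₂/∂x = 12*x*y + 6*x + 5
∂V₁/∂y = -4*x
Scalar curl = 12*x*y + 10*x + 5
At (2, -1): 1.

1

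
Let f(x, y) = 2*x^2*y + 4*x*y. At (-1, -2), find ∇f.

(0, -2)

∂f/∂x = 4*x*y + 4*y
∂f/∂y = 2*x^2 + 4*x
∇f = (4*x*y + 4*y, 2*x^2 + 4*x)
At (-1, -2): (0, -2).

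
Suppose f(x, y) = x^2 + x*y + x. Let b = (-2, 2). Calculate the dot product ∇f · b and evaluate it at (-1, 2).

-4

∂f/∂x = 2*x + y + 1
∂f/∂y = x
∇f at (-1, 2) = (1, -1)
∇f · b = (1)(-2) + (-1)(2) = -4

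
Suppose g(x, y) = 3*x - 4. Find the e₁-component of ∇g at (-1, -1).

(∇g)_1 = ∂g/∂x = 3
At (-1, -1): 3.

3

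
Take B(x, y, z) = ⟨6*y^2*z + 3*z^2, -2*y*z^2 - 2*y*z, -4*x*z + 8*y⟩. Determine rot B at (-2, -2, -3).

(28, -6, -72)

(∇×B)₁ = ∂B₃/∂y − ∂B₂/∂z = 4*y*z + 2*y + 8
(∇×B)₂ = ∂B₁/∂z − ∂B₃/∂x = 6*y^2 + 10*z
(∇×B)₃ = ∂B₂/∂x − ∂B₁/∂y = -12*y*z
∇×B = (4*y*z + 2*y + 8, 6*y^2 + 10*z, -12*y*z)
At (-2, -2, -3): (28, -6, -72).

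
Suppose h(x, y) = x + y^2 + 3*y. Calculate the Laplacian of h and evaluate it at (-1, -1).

2

∂²h/∂x² = 0
∂²h/∂y² = 2
∇²h = 2
At (-1, -1): 2.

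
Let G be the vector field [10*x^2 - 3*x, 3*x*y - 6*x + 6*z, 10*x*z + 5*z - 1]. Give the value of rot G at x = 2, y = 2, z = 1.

(∇×G)₁ = ∂G₃/∂y − ∂G₂/∂z = -6
(∇×G)₂ = ∂G₁/∂z − ∂G₃/∂x = -10*z
(∇×G)₃ = ∂G₂/∂x − ∂G₁/∂y = 3*y - 6
∇×G = (-6, -10*z, 3*y - 6)
At (2, 2, 1): (-6, -10, 0).

(-6, -10, 0)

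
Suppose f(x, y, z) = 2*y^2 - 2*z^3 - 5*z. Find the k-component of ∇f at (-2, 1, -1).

-11

(∇f)_3 = ∂f/∂z = -6*z^2 - 5
At (-2, 1, -1): -11.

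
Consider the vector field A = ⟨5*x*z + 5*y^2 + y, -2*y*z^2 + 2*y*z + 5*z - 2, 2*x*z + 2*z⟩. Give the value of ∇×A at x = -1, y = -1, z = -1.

(∇×A)₁ = ∂A₃/∂y − ∂A₂/∂z = 4*y*z - 2*y - 5
(∇×A)₂ = ∂A₁/∂z − ∂A₃/∂x = 5*x - 2*z
(∇×A)₃ = ∂A₂/∂x − ∂A₁/∂y = -10*y - 1
∇×A = (4*y*z - 2*y - 5, 5*x - 2*z, -10*y - 1)
At (-1, -1, -1): (1, -3, 9).

(1, -3, 9)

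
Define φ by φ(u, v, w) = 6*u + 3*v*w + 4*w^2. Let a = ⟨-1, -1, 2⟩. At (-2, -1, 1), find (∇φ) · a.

∂φ/∂u = 6
∂φ/∂v = 3*w
∂φ/∂w = 3*v + 8*w
∇φ at (-2, -1, 1) = (6, 3, 5)
∇φ · a = (6)(-1) + (3)(-1) + (5)(2) = 1

1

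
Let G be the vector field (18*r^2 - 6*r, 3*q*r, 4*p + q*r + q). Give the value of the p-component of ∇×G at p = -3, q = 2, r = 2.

-3

(∇×G)_1 = ∂G₃/∂q − ∂G₂/∂r
= r + 1 − (3*q)
= -3*q + r + 1
At (-3, 2, 2): -3.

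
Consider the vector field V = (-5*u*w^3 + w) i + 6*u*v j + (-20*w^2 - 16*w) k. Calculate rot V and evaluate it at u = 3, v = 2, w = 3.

(∇×V)₁ = ∂V₃/∂v − ∂V₂/∂w = 0
(∇×V)₂ = ∂V₁/∂w − ∂V₃/∂u = -15*u*w^2 + 1
(∇×V)₃ = ∂V₂/∂u − ∂V₁/∂v = 6*v
∇×V = (0, -15*u*w^2 + 1, 6*v)
At (3, 2, 3): (0, -404, 12).

(0, -404, 12)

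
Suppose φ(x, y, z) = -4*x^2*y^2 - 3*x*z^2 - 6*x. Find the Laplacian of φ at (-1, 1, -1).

∂²φ/∂x² = -8*y^2
∂²φ/∂y² = -8*x^2
∂²φ/∂z² = -6*x
∇²φ = -8*x^2 - 6*x - 8*y^2
At (-1, 1, -1): -10.

-10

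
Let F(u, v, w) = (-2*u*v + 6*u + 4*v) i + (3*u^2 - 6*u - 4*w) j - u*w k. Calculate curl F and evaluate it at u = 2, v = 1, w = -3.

(4, -3, 6)

(∇×F)₁ = ∂F₃/∂v − ∂F₂/∂w = 4
(∇×F)₂ = ∂F₁/∂w − ∂F₃/∂u = w
(∇×F)₃ = ∂F₂/∂u − ∂F₁/∂v = 8*u - 10
∇×F = (4, w, 8*u - 10)
At (2, 1, -3): (4, -3, 6).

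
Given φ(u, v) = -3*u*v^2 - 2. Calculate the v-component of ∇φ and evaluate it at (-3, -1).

-18

(∇φ)_2 = ∂φ/∂v = -6*u*v
At (-3, -1): -18.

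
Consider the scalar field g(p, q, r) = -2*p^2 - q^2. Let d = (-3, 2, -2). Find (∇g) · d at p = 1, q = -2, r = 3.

∂g/∂p = -4*p
∂g/∂q = -2*q
∂g/∂r = 0
∇g at (1, -2, 3) = (-4, 4, 0)
∇g · d = (-4)(-3) + (4)(2) + (0)(-2) = 20

20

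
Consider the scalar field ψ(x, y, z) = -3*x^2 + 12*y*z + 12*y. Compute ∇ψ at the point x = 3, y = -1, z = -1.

(-18, 0, -12)

∂ψ/∂x = -6*x
∂ψ/∂y = 12*z + 12
∂ψ/∂z = 12*y
∇ψ = (-6*x, 12*z + 12, 12*y)
At (3, -1, -1): (-18, 0, -12).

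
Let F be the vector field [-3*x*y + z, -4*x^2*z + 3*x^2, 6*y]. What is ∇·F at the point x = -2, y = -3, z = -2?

9

∂F₁/∂x = -3*y
∂F₂/∂y = 0
∂F₃/∂z = 0
∇·F = -3*y
At (-2, -3, -2): 9.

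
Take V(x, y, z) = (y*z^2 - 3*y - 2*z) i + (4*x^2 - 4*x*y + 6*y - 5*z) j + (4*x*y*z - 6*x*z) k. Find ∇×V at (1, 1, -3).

(-7, -14, -2)

(∇×V)₁ = ∂V₃/∂y − ∂V₂/∂z = 4*x*z + 5
(∇×V)₂ = ∂V₁/∂z − ∂V₃/∂x = -2*y*z + 6*z - 2
(∇×V)₃ = ∂V₂/∂x − ∂V₁/∂y = 8*x - 4*y - z^2 + 3
∇×V = (4*x*z + 5, -2*y*z + 6*z - 2, 8*x - 4*y - z^2 + 3)
At (1, 1, -3): (-7, -14, -2).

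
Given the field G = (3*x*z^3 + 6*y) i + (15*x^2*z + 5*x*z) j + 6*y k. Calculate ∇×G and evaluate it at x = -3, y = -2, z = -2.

(-114, -108, 164)

(∇×G)₁ = ∂G₃/∂y − ∂G₂/∂z = -15*x^2 - 5*x + 6
(∇×G)₂ = ∂G₁/∂z − ∂G₃/∂x = 9*x*z^2
(∇×G)₃ = ∂G₂/∂x − ∂G₁/∂y = 30*x*z + 5*z - 6
∇×G = (-15*x^2 - 5*x + 6, 9*x*z^2, 30*x*z + 5*z - 6)
At (-3, -2, -2): (-114, -108, 164).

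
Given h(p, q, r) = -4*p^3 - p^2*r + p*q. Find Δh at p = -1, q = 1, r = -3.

∂²h/∂p² = -2*(12*p + r)
∂²h/∂q² = 0
∂²h/∂r² = 0
∇²h = -24*p - 2*r
At (-1, 1, -3): 30.

30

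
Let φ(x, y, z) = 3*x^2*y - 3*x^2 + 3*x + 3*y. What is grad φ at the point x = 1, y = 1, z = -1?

∂φ/∂x = 6*x*y - 6*x + 3
∂φ/∂y = 3*x^2 + 3
∂φ/∂z = 0
∇φ = (6*x*y - 6*x + 3, 3*x^2 + 3, 0)
At (1, 1, -1): (3, 6, 0).

(3, 6, 0)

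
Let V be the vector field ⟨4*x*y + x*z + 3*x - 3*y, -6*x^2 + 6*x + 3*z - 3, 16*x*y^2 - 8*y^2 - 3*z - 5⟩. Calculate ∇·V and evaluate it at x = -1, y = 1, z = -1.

3

∂V₁/∂x = 4*y + z + 3
∂V₂/∂y = 0
∂V₃/∂z = -3
∇·V = 4*y + z
At (-1, 1, -1): 3.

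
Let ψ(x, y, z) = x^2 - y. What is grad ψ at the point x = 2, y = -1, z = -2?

(4, -1, 0)

∂ψ/∂x = 2*x
∂ψ/∂y = -1
∂ψ/∂z = 0
∇ψ = (2*x, -1, 0)
At (2, -1, -2): (4, -1, 0).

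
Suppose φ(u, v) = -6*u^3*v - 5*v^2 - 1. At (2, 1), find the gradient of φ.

(-72, -58)

∂φ/∂u = -18*u^2*v
∂φ/∂v = -6*u^3 - 10*v
∇φ = (-18*u^2*v, -6*u^3 - 10*v)
At (2, 1): (-72, -58).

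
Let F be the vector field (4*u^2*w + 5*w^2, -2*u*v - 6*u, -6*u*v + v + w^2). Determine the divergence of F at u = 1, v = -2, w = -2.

-22

∂F₁/∂u = 8*u*w
∂F₂/∂v = -2*u
∂F₃/∂w = 2*w
∇·F = 8*u*w - 2*u + 2*w
At (1, -2, -2): -22.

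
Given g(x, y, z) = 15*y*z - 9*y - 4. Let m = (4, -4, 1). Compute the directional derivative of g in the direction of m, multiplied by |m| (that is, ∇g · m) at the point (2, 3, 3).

∂g/∂x = 0
∂g/∂y = 15*z - 9
∂g/∂z = 15*y
∇g at (2, 3, 3) = (0, 36, 45)
∇g · m = (0)(4) + (36)(-4) + (45)(1) = -99

-99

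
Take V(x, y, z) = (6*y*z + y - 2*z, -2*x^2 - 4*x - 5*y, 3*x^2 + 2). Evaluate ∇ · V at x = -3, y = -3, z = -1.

∂V₁/∂x = 0
∂V₂/∂y = -5
∂V₃/∂z = 0
∇·V = -5
At (-3, -3, -1): -5.

-5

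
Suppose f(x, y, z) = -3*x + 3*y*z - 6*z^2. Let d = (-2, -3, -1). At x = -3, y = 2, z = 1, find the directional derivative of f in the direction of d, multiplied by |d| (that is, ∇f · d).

∂f/∂x = -3
∂f/∂y = 3*z
∂f/∂z = 3*y - 12*z
∇f at (-3, 2, 1) = (-3, 3, -6)
∇f · d = (-3)(-2) + (3)(-3) + (-6)(-1) = 3

3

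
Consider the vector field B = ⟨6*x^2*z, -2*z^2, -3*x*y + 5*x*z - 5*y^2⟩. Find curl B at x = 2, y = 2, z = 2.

(∇×B)₁ = ∂B₃/∂y − ∂B₂/∂z = -3*x - 10*y + 4*z
(∇×B)₂ = ∂B₁/∂z − ∂B₃/∂x = 6*x^2 + 3*y - 5*z
(∇×B)₃ = ∂B₂/∂x − ∂B₁/∂y = 0
∇×B = (-3*x - 10*y + 4*z, 6*x^2 + 3*y - 5*z, 0)
At (2, 2, 2): (-18, 20, 0).

(-18, 20, 0)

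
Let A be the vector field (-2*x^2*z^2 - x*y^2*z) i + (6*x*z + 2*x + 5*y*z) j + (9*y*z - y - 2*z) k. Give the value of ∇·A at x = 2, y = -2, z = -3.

-95

∂A₁/∂x = -4*x*z^2 - y^2*z
∂A₂/∂y = 5*z
∂A₃/∂z = 9*y - 2
∇·A = -4*x*z^2 - y^2*z + 9*y + 5*z - 2
At (2, -2, -3): -95.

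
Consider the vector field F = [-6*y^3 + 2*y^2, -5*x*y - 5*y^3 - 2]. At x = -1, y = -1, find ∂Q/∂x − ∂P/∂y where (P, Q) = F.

∂F₂/∂x = -5*y
∂F₁/∂y = -18*y^2 + 4*y
Scalar curl = 18*y^2 - 9*y
At (-1, -1): 27.

27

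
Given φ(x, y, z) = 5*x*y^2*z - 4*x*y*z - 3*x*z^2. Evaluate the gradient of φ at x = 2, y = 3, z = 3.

∂φ/∂x = 5*y^2*z - 4*y*z - 3*z^2
∂φ/∂y = 10*x*y*z - 4*x*z
∂φ/∂z = 5*x*y^2 - 4*x*y - 6*x*z
∇φ = (5*y^2*z - 4*y*z - 3*z^2, 10*x*y*z - 4*x*z, 5*x*y^2 - 4*x*y - 6*x*z)
At (2, 3, 3): (72, 156, 30).

(72, 156, 30)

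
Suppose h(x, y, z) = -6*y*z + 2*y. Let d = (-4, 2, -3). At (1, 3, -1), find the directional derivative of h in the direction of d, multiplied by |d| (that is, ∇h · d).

70

∂h/∂x = 0
∂h/∂y = -6*z + 2
∂h/∂z = -6*y
∇h at (1, 3, -1) = (0, 8, -18)
∇h · d = (0)(-4) + (8)(2) + (-18)(-3) = 70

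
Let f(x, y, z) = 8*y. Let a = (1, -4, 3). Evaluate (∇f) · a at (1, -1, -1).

∂f/∂x = 0
∂f/∂y = 8
∂f/∂z = 0
∇f at (1, -1, -1) = (0, 8, 0)
∇f · a = (0)(1) + (8)(-4) + (0)(3) = -32

-32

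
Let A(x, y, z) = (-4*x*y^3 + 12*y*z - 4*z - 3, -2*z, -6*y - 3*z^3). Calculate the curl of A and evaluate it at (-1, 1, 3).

(-4, 8, -48)

(∇×A)₁ = ∂A₃/∂y − ∂A₂/∂z = -4
(∇×A)₂ = ∂A₁/∂z − ∂A₃/∂x = 12*y - 4
(∇×A)₃ = ∂A₂/∂x − ∂A₁/∂y = 12*x*y^2 - 12*z
∇×A = (-4, 12*y - 4, 12*x*y^2 - 12*z)
At (-1, 1, 3): (-4, 8, -48).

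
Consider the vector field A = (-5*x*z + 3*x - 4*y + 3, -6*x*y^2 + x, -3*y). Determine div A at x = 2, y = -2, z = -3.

66

∂A₁/∂x = -5*z + 3
∂A₂/∂y = -12*x*y
∂A₃/∂z = 0
∇·A = -12*x*y - 5*z + 3
At (2, -2, -3): 66.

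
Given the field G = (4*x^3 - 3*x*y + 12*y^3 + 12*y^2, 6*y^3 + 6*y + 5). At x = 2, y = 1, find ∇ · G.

69

∂G₁/∂x = 12*x^2 - 3*y
∂G₂/∂y = 18*y^2 + 6
∇·G = 12*x^2 + 18*y^2 - 3*y + 6
At (2, 1): 69.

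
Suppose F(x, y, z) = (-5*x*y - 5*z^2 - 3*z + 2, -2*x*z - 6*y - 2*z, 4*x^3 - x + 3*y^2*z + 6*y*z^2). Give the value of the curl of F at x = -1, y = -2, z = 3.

(∇×F)₁ = ∂F₃/∂y − ∂F₂/∂z = 2*x + 6*y*z + 6*z^2 + 2
(∇×F)₂ = ∂F₁/∂z − ∂F₃/∂x = -12*x^2 - 10*z - 2
(∇×F)₃ = ∂F₂/∂x − ∂F₁/∂y = 5*x - 2*z
∇×F = (2*x + 6*y*z + 6*z^2 + 2, -12*x^2 - 10*z - 2, 5*x - 2*z)
At (-1, -2, 3): (18, -44, -11).

(18, -44, -11)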